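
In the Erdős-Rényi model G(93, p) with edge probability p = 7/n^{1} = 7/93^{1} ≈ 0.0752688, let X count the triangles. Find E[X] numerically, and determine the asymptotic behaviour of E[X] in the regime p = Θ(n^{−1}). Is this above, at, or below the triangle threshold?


Number of potential triangles: C(93, 3) = 129766.
Each occurs with probability p³ ≈ (0.0752688)³ ≈ 4.26427569e-04.
By linearity: E[X] = C(93, 3)·p³ ≈ 129766 · 4.26427569e-04 ≈ 55.335800.
Here α = 1, so p = 7/n is exactly at the triangle threshold p ~ 1/n. Asymptotically E[X] → c³/6 = 7³/6 = 343/6 ≈ 57.166667, a bounded constant. In this regime the triangle count is asymptotically Poisson(c³/6).

E[X] ≈ 55.335800; in regime p = Θ(1/n^{1}) E[X] stays bounded (at the triangle threshold p ~ 1/n).


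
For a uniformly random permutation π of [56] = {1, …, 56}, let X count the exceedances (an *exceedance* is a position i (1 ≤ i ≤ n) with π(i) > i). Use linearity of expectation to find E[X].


Write X = Σ_{i=1}^{56} X_i, where X_i = 1_{π(i) > i}.
For each fixed i, π(i) is uniform over {1, …, 56} (marginal of a uniform permutation), so P[π(i) > i] = (n − i)/n. Summing: Σ_{i=1}^{56} (n − i)/n = (0 + 1 + … + 55)/56 = 56(56 − 1)/(2·56) = (56 − 1)/2.
Hence E[X] = Σ_{i=1}^{56} (56 − i)/56 = 55/2 ≈ 27.50000.

E[X] = 55/2 = 27.50000.


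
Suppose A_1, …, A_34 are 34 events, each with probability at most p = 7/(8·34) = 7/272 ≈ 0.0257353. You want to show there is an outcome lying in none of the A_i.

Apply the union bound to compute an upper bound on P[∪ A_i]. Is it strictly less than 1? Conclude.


Union bound: P[∪_{i=1}^{34} A_i] ≤ Σ_i P[A_i] ≤ 34·p = 34·(7/272) = 7/8.
Numerically: 7/8 ≈ 0.8750000.
Is 7/8 < 1? YES.
Since P[∪ A_i] ≤ 7/8 < 1, the complement has P[∩ A_i^c] ≥ 1 − 7/8 = 1/8 > 0, so some outcome avoids every A_i.

34·p = 7/8 ≈ 0.8750000; existence CERTIFIED by the union bound.


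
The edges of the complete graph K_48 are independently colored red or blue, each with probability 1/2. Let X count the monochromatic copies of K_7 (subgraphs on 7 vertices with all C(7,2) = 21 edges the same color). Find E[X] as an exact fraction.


Let X = Σ_S X_S over the C(48, 7) = 73629072 subsets S of size 7, where X_S = 1 if the K_7 on S is monochromatic.
For a fixed S, the K_7 on S has C(7, 2) = 21 edges. P[all 21 edges red] = (1/2)^21, and likewise for blue, so P[monochromatic] = 2·(1/2)^21 = 2^{1 − 21} = 1/1048576.
By linearity of expectation: E[X] = C(48, 7) · 2^{1 − 21} = 73629072 · 1/1048576 = 4601817/65536.
Numerically: E[X] ≈ 70.21815.

E[X] = C(48,7)·2^(1−C(7,2)) = 4601817/65536 ≈ 70.21815.


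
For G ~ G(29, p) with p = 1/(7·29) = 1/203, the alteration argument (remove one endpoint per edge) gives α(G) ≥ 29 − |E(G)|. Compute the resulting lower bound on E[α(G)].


E[|E(G)|] = C(29, 2)·p = 406 · (1/203) = 2.
E[α(G)] ≥ n − E[|E(G)|] = 29 − 2 = 27.
Numerically: ≈ 27.000000.
(This is only a lower bound; the true E[α(G)] may be larger.)

E[α(G)] ≥ 27 ≈ 27.000000.


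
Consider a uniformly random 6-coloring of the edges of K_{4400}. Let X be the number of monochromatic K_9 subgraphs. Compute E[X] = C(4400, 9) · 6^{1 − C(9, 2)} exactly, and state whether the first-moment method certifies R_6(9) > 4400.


E[X] = C(4400, 9) · 6^{1 − 36} = 1689489304164437494711163600 · 6^{−35} = 1689489304164437494711163600/1719070799748422591028658176.
As a reduced fraction: E[X] = 105593081510277343419447725/107441924984276411939291136 ≈ 0.9828.
Is E[X] < 1? YES.
Since E[X] < 1, there exists a 6-coloring of K_{4400} with no monochromatic K_9; hence R_6(9) > 4400.

E[X] = 105593081510277343419447725/107441924984276411939291136 ≈ 0.9828; E[X] < 1, so R_6(9) > 4400.


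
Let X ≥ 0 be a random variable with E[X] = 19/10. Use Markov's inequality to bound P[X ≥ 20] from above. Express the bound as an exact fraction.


μ = E[X] = 19/10, a = 20.
Markov: P[X ≥ 20] ≤ μ/a = (19/10)/20 = 19/200.
Numerically: ≈ 0.095000.
(Since a = 20 > μ = 1.900000, the bound 19/200 is < 1 and informative.)

P[X ≥ 20] ≤ 19/200 ≈ 0.095000.


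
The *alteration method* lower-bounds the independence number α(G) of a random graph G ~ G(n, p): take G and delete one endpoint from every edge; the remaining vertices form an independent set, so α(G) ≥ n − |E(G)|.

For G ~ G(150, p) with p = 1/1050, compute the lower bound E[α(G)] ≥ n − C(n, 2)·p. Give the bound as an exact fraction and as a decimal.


E[|E(G)|] = C(150, 2)·p = 11175 · (1/1050) = 149/14.
E[α(G)] ≥ n − E[|E(G)|] = 150 − 149/14 = 1951/14.
Numerically: ≈ 139.3571.
(This is only a lower bound; the true E[α(G)] may be larger.)

E[α(G)] ≥ 1951/14 ≈ 139.3571.


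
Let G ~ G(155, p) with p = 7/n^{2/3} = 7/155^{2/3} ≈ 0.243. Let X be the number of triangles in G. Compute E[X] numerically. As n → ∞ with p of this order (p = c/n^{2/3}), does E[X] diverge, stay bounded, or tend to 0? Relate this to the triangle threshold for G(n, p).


Number of potential triangles: C(155, 3) = 608685.
Each occurs with probability p³ ≈ (0.243)³ ≈ 1.42768e-02.
By linearity: E[X] = C(155, 3)·p³ ≈ 608685 · 1.42768e-02 ≈ 8690.071.
Since α = 2/3 < 1, p = c/n^{2/3} ≫ 1/n is above the triangle threshold p ~ 1/n. Asymptotically E[X] ~ (c³/6)·n^{3(1−α)} = (7³/6)·n^{1} → ∞; triangles are abundant w.h.p.

E[X] ≈ 8690.071; in regime p = Θ(1/n^{2/3}) E[X] diverges (above the triangle threshold p ~ 1/n).


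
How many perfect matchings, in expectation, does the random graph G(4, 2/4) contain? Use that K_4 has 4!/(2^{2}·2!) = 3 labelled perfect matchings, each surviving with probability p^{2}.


K_4 has 4!/(2^{2}·2!) = 3 labelled perfect matchings.
For each such perfect matching H, let X_H = 1 if all 2 edges of H are present in G. Then P[X_H = 1] = p^{2} = (1/2)^{2} = 1/4.
By linearity of expectation: E[X] = Σ_H E[X_H] = 3 · p^{2} = 3 · 1/4 = 3/4.
Numerically: E[X] ≈ 0.75.

E[X] = 3 · (1/2)^{2} = 3/4 ≈ 0.75.


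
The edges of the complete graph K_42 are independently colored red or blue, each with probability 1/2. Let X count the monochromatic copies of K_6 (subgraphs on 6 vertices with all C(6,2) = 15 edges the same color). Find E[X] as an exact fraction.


Let X = Σ_S X_S over the C(42, 6) = 5245786 subsets S of size 6, where X_S = 1 if the K_6 on S is monochromatic.
For a fixed S, the K_6 on S has C(6, 2) = 15 edges. P[all 15 edges red] = (1/2)^15, and likewise for blue, so P[monochromatic] = 2·(1/2)^15 = 2^{1 − 15} = 1/16384.
By linearity of expectation: E[X] = C(42, 6) · 2^{1 − 15} = 5245786 · 1/16384 = 2622893/8192.
Numerically: E[X] ≈ 320.177368.

E[X] = C(42,6)·2^(1−C(6,2)) = 2622893/8192 ≈ 320.177368.


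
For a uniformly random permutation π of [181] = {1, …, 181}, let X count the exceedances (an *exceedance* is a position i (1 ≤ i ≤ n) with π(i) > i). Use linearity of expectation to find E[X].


Write X = Σ_{i=1}^{181} X_i, where X_i = 1_{π(i) > i}.
For each fixed i, π(i) is uniform over {1, …, 181} (marginal of a uniform permutation), so P[π(i) > i] = (n − i)/n. Summing: Σ_{i=1}^{181} (n − i)/n = (0 + 1 + … + 180)/181 = 181(181 − 1)/(2·181) = (181 − 1)/2.
Hence E[X] = Σ_{i=1}^{181} (181 − i)/181 = 90 ≈ 90.000.

E[X] = 90 = 90.000.


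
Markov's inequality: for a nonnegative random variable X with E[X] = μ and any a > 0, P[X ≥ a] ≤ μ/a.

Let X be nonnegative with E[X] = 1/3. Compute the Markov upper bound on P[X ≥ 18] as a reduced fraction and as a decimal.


μ = E[X] = 1/3, a = 18.
Markov: P[X ≥ 18] ≤ μ/a = (1/3)/18 = 1/54.
Numerically: ≈ 0.0185.
(Since a = 18 > μ = 0.3333, the bound 1/54 is < 1 and informative.)

P[X ≥ 18] ≤ 1/54 ≈ 0.0185.


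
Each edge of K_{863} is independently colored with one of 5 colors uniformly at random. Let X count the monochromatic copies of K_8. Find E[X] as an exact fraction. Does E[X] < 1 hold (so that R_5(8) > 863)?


E[X] = C(863, 8) · 5^{1 − 28} = 7386423071602617757 · 5^{−27} = 7386423071602617757/7450580596923828125.
As a reduced fraction: E[X] = 7386423071602617757/7450580596923828125 ≈ 0.9914.
Is E[X] < 1? YES.
Since E[X] < 1, there exists a 5-coloring of K_{863} with no monochromatic K_8; hence R_5(8) > 863.

E[X] = 7386423071602617757/7450580596923828125 ≈ 0.9914; E[X] < 1, so R_5(8) > 863.


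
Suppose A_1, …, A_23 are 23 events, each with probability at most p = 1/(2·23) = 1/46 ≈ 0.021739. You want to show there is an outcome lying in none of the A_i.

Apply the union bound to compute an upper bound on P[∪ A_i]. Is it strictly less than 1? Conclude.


Union bound: P[∪_{i=1}^{23} A_i] ≤ Σ_i P[A_i] ≤ 23·p = 23·(1/46) = 1/2.
Numerically: 1/2 ≈ 0.500000.
Is 1/2 < 1? YES.
Since P[∪ A_i] ≤ 1/2 < 1, the complement has P[∩ A_i^c] ≥ 1 − 1/2 = 1/2 > 0, so some outcome avoids every A_i.

23·p = 1/2 ≈ 0.500000; existence CERTIFIED by the union bound.


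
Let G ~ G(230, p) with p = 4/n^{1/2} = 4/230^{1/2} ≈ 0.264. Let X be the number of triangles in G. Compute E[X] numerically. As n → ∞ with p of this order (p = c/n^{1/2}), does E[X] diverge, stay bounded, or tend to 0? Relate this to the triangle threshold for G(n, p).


Number of potential triangles: C(230, 3) = 2001460.
Each occurs with probability p³ ≈ (0.264)³ ≈ 1.83480e-02.
By linearity: E[X] = C(230, 3)·p³ ≈ 2001460 · 1.83480e-02 ≈ 36722.745.
Since α = 1/2 < 1, p = c/n^{1/2} ≫ 1/n is above the triangle threshold p ~ 1/n. Asymptotically E[X] ~ (c³/6)·n^{3(1−α)} = (4³/6)·n^{1.5} → ∞; triangles are abundant w.h.p.

E[X] ≈ 36722.745; in regime p = Θ(1/n^{1/2}) E[X] diverges (above the triangle threshold p ~ 1/n).


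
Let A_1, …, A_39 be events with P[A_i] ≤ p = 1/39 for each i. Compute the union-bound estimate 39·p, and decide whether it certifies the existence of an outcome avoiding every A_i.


Union bound: P[∪_{i=1}^{39} A_i] ≤ Σ_i P[A_i] ≤ 39·p = 39·(1/39) = 1.
Numerically: 1 ≈ 1.00000.
Is 1 < 1? NO.
Since the bound 1 is ≥ 1, the union bound is uninformative here; it does NOT by itself certify existence.

39·p = 1 ≈ 1.00000; existence NOT certified by the union bound.


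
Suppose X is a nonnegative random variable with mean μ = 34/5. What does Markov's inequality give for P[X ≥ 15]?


μ = E[X] = 34/5, a = 15.
Markov: P[X ≥ 15] ≤ μ/a = (34/5)/15 = 34/75.
Numerically: ≈ 0.45333.
(Since a = 15 > μ = 6.80000, the bound 34/75 is < 1 and informative.)

P[X ≥ 15] ≤ 34/75 ≈ 0.45333.


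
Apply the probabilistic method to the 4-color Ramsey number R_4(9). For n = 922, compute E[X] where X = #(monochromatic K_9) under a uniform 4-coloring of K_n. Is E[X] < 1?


E[X] = C(922, 9) · 4^{1 − 36} = 1275867683890227543270 · 4^{−35} = 1275867683890227543270/1180591620717411303424.
As a reduced fraction: E[X] = 637933841945113771635/590295810358705651712 ≈ 1.081.
Is E[X] < 1? NO.
Since E[X] ≥ 1, the first-moment bound is inconclusive at n = 922; it does NOT by itself certify R_4(9) > 922.

E[X] = 637933841945113771635/590295810358705651712 ≈ 1.081; E[X] ≥ 1; first-moment method inconclusive here.


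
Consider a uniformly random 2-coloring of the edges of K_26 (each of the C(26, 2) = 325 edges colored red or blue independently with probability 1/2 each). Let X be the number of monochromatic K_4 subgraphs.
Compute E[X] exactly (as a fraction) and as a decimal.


Let X = Σ_S X_S over the C(26, 4) = 14950 subsets S of size 4, where X_S = 1 if the K_4 on S is monochromatic.
For a fixed S, the K_4 on S has C(4, 2) = 6 edges. P[all 6 edges red] = (1/2)^6, and likewise for blue, so P[monochromatic] = 2·(1/2)^6 = 2^{1 − 6} = 1/32.
By linearity of expectation: E[X] = C(26, 4) · 2^{1 − 6} = 14950 · 1/32 = 7475/16.
Numerically: E[X] ≈ 467.188.

E[X] = C(26,4)·2^(1−C(4,2)) = 7475/16 ≈ 467.188.


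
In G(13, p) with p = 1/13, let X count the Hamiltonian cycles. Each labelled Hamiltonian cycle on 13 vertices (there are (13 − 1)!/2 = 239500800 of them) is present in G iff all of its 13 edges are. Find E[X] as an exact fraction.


K_13 has (13 − 1)!/2 = 239500800 labelled Hamiltonian cycles.
For each such Hamiltonian cycle H, let X_H = 1 if all 13 edges of H are present in G. Then P[X_H = 1] = p^{13} = (1/13)^{13} = 1/302875106592253.
By linearity of expectation: E[X] = Σ_H E[X_H] = 239500800 · p^{13} = 239500800 · 1/302875106592253 = 239500800/302875106592253.
Numerically: E[X] ≈ 7.908e-07.

E[X] = 239500800 · (1/13)^{13} = 239500800/302875106592253 ≈ 7.908e-07.


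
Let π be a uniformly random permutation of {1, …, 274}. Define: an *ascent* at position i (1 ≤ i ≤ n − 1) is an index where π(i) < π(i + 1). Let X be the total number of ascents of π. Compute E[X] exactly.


Write X = Σ X_I over i = 1, …, 273, with X_I the indicator of one ascent.
There are 273 indicators.
For each fixed i, the pair (π(i), π(i+1)) is a uniformly random ordered pair of distinct values from {1, …, 274}; by symmetry P[π(i) < π(i+1)] = 1/2.
By linearity: E[X] = 273 · (1/2) = (274 − 1) · (1/2) = 273/2 ≈ 136.500000.

E[X] = 273/2 = 136.500000.


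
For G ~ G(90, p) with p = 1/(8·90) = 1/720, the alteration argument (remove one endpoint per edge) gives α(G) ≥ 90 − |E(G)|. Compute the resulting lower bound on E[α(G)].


E[|E(G)|] = C(90, 2)·p = 4005 · (1/720) = 89/16.
E[α(G)] ≥ n − E[|E(G)|] = 90 − 89/16 = 1351/16.
Numerically: ≈ 84.438.
(This is only a lower bound; the true E[α(G)] may be larger.)

E[α(G)] ≥ 1351/16 ≈ 84.438.


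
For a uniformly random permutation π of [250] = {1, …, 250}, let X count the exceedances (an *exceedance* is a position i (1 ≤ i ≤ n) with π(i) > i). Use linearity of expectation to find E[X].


Write X = Σ_{i=1}^{250} X_i, where X_i = 1_{π(i) > i}.
For each fixed i, π(i) is uniform over {1, …, 250} (marginal of a uniform permutation), so P[π(i) > i] = (n − i)/n. Summing: Σ_{i=1}^{250} (n − i)/n = (0 + 1 + … + 249)/250 = 250(250 − 1)/(2·250) = (250 − 1)/2.
Hence E[X] = Σ_{i=1}^{250} (250 − i)/250 = 249/2 ≈ 124.500.

E[X] = 249/2 = 124.500.


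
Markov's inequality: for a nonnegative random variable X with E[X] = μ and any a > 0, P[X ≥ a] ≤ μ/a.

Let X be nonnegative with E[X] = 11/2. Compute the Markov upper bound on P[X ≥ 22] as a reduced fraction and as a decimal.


μ = E[X] = 11/2, a = 22.
Markov: P[X ≥ 22] ≤ μ/a = (11/2)/22 = 1/4.
Numerically: ≈ 0.2500.
(Since a = 22 > μ = 5.5000, the bound 1/4 is < 1 and informative.)

P[X ≥ 22] ≤ 1/4 ≈ 0.2500.


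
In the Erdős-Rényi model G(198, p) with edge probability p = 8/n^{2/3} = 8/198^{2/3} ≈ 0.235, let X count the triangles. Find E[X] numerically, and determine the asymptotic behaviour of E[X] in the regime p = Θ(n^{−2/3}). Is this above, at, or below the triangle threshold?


Number of potential triangles: C(198, 3) = 1274196.
Each occurs with probability p³ ≈ (0.235)³ ≈ 1.30599e-02.
By linearity: E[X] = C(198, 3)·p³ ≈ 1274196 · 1.30599e-02 ≈ 16640.862.
Since α = 2/3 < 1, p = c/n^{2/3} ≫ 1/n is above the triangle threshold p ~ 1/n. Asymptotically E[X] ~ (c³/6)·n^{3(1−α)} = (8³/6)·n^{1} → ∞; triangles are abundant w.h.p.

E[X] ≈ 16640.862; in regime p = Θ(1/n^{2/3}) E[X] diverges (above the triangle threshold p ~ 1/n).


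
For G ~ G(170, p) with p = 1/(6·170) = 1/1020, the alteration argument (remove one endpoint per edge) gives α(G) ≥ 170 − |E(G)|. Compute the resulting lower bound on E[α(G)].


E[|E(G)|] = C(170, 2)·p = 14365 · (1/1020) = 169/12.
E[α(G)] ≥ n − E[|E(G)|] = 170 − 169/12 = 1871/12.
Numerically: ≈ 155.9167.
(This is only a lower bound; the true E[α(G)] may be larger.)

E[α(G)] ≥ 1871/12 ≈ 155.9167.


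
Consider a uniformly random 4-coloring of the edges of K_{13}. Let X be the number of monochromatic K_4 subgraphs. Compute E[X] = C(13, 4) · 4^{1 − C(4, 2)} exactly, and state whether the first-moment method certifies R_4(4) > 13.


E[X] = C(13, 4) · 4^{1 − 6} = 715 · 4^{−5} = 715/1024.
As a reduced fraction: E[X] = 715/1024 ≈ 0.698.
Is E[X] < 1? YES.
Since E[X] < 1, there exists a 4-coloring of K_{13} with no monochromatic K_4; hence R_4(4) > 13.

E[X] = 715/1024 ≈ 0.698; E[X] < 1, so R_4(4) > 13.


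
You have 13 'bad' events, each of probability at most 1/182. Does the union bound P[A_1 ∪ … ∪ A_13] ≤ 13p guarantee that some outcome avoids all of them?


Union bound: P[∪_{i=1}^{13} A_i] ≤ Σ_i P[A_i] ≤ 13·p = 13·(1/182) = 1/14.
Numerically: 1/14 ≈ 0.071429.
Is 1/14 < 1? YES.
Since P[∪ A_i] ≤ 1/14 < 1, the complement has P[∩ A_i^c] ≥ 1 − 1/14 = 13/14 > 0, so some outcome avoids every A_i.

13·p = 1/14 ≈ 0.071429; existence CERTIFIED by the union bound.


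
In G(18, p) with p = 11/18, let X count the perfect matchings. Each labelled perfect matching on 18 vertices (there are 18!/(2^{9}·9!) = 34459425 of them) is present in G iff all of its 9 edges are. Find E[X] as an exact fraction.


K_18 has 18!/(2^{9}·9!) = 34459425 labelled perfect matchings.
For each such perfect matching H, let X_H = 1 if all 9 edges of H are present in G. Then P[X_H = 1] = p^{9} = (11/18)^{9} = 2357947691/198359290368.
By linearity of expectation: E[X] = Σ_H E[X_H] = 34459425 · p^{9} = 34459425 · 2357947691/198359290368 = 1003129896443675/2448880128.
Numerically: E[X] ≈ 409628.

E[X] = 34459425 · (11/18)^{9} = 1003129896443675/2448880128 ≈ 409628.


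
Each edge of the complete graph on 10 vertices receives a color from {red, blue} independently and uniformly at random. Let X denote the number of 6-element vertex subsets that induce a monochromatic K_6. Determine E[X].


Let X = Σ_S X_S over the C(10, 6) = 210 subsets S of size 6, where X_S = 1 if the K_6 on S is monochromatic.
For a fixed S, the K_6 on S has C(6, 2) = 15 edges. P[all 15 edges red] = (1/2)^15, and likewise for blue, so P[monochromatic] = 2·(1/2)^15 = 2^{1 − 15} = 1/16384.
By linearity: E[X] = C(10, 6) · 2^{1 − 15} = 210 · 1/16384 = 105/8192.
Numerically: E[X] ≈ 0.0128.

E[X] = C(10,6)·2^(1−C(6,2)) = 105/8192 ≈ 0.0128.


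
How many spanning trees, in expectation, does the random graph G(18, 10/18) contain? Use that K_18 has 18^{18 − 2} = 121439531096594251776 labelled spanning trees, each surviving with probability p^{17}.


K_18 has 18^{18 − 2} = 121439531096594251776 labelled spanning trees.
For each such spanning tree H, let X_H = 1 if all 17 edges of H are present in G. Then P[X_H = 1] = p^{17} = (5/9)^{17} = 762939453125/16677181699666569.
By linearity: E[X] = Σ_H E[X_H] = 121439531096594251776 · p^{17} = 121439531096594251776 · 762939453125/16677181699666569 = 50000000000000000/9.
Numerically: E[X] ≈ 5.55556e+15.

E[X] = 121439531096594251776 · (5/9)^{17} = 50000000000000000/9 ≈ 5.55556e+15.


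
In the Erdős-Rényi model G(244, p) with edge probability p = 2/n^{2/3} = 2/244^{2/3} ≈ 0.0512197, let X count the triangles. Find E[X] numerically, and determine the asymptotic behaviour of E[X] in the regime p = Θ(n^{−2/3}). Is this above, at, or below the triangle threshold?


Number of potential triangles: C(244, 3) = 2391444.
Each occurs with probability p³ ≈ (0.0512197)³ ≈ 1.34372481e-04.
By linearity: E[X] = C(244, 3)·p³ ≈ 2391444 · 1.34372481e-04 ≈ 321.344262.
Since α = 2/3 < 1, p = c/n^{2/3} ≫ 1/n is above the triangle threshold p ~ 1/n. Asymptotically E[X] ~ (c³/6)·n^{3(1−α)} = (2³/6)·n^{1} → ∞; triangles are abundant w.h.p.

E[X] ≈ 321.344262; in regime p = Θ(1/n^{2/3}) E[X] diverges (above the triangle threshold p ~ 1/n).


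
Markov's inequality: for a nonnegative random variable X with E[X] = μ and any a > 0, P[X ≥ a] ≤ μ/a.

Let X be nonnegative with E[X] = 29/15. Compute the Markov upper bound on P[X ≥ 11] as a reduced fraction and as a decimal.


μ = E[X] = 29/15, a = 11.
Markov: P[X ≥ 11] ≤ μ/a = (29/15)/11 = 29/165.
Numerically: ≈ 0.175758.
(Since a = 11 > μ = 1.933333, the bound 29/165 is < 1 and informative.)

P[X ≥ 11] ≤ 29/165 ≈ 0.175758.


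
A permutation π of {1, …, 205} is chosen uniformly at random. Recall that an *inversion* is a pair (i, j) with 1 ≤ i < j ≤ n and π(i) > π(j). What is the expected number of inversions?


Write X = Σ X_I over the C(205, 2) = 20910 pairs i < j, with X_I the indicator of one inversion.
There are 20910 indicators.
For each fixed pair i < j, the values π(i) and π(j) are two distinct elements of {1, …, 205} in uniformly random order; by symmetry P[π(i) > π(j)] = 1/2.
By linearity: E[X] = 20910 · (1/2) = C(205, 2) · (1/2) = 20910/2 = 10455 ≈ 10455.00000.

E[X] = 10455 = 10455.00000.


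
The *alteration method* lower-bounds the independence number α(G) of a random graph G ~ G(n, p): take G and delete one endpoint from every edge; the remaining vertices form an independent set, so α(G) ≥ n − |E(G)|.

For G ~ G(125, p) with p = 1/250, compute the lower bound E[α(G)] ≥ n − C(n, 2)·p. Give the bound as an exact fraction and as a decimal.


E[|E(G)|] = C(125, 2)·p = 7750 · (1/250) = 31.
E[α(G)] ≥ n − E[|E(G)|] = 125 − 31 = 94.
Numerically: ≈ 94.000000.
(This is only a lower bound; the true E[α(G)] may be larger.)

E[α(G)] ≥ 94 ≈ 94.000000.


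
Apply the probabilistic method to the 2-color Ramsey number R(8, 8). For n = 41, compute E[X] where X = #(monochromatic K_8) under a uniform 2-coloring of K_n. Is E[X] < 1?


E[X] = C(41, 8) · 2^{1 − 28} = 95548245 · 2^{−27} = 95548245/134217728.
As a reduced fraction: E[X] = 95548245/134217728 ≈ 0.7118899.
Is E[X] < 1? YES.
Since E[X] < 1, there exists a 2-coloring of K_{41} with no monochromatic K_8; hence R(8, 8) > 41.

E[X] = 95548245/134217728 ≈ 0.7118899; E[X] < 1, so R(8, 8) > 41.


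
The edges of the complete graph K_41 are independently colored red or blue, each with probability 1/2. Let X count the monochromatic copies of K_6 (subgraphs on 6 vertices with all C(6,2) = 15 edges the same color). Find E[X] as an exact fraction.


Let X = Σ_S X_S over the C(41, 6) = 4496388 subsets S of size 6, where X_S = 1 if the K_6 on S is monochromatic.
For a fixed S, the K_6 on S has C(6, 2) = 15 edges. P[all 15 edges red] = (1/2)^15, and likewise for blue, so P[monochromatic] = 2·(1/2)^15 = 2^{1 − 15} = 1/16384.
Summing: E[X] = C(41, 6) · 2^{1 − 15} = 4496388 · 1/16384 = 1124097/4096.
Numerically: E[X] ≈ 274.4377.

E[X] = C(41,6)·2^(1−C(6,2)) = 1124097/4096 ≈ 274.4377.


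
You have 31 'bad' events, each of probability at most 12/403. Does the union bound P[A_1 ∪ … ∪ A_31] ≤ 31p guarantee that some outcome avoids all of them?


Union bound: P[∪_{i=1}^{31} A_i] ≤ Σ_i P[A_i] ≤ 31·p = 31·(12/403) = 12/13.
Numerically: 12/13 ≈ 0.923077.
Is 12/13 < 1? YES.
Since P[∪ A_i] ≤ 12/13 < 1, the complement has P[∩ A_i^c] ≥ 1 − 12/13 = 1/13 > 0, so some outcome avoids every A_i.

31·p = 12/13 ≈ 0.923077; existence CERTIFIED by the union bound.


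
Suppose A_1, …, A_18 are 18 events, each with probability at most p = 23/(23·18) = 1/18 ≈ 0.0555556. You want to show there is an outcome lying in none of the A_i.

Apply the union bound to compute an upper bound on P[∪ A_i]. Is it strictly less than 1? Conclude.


Union bound: P[∪_{i=1}^{18} A_i] ≤ Σ_i P[A_i] ≤ 18·p = 18·(1/18) = 1.
Numerically: 1 ≈ 1.0000000.
Is 1 < 1? NO.
Since the bound 1 is ≥ 1, the union bound is uninformative here; it does NOT by itself certify existence.

18·p = 1 ≈ 1.0000000; existence NOT certified by the union bound.


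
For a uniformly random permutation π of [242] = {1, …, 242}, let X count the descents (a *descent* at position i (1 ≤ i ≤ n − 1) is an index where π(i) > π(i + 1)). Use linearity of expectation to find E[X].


Write X = Σ X_I over i = 1, …, 241, with X_I the indicator of one descent.
There are 241 indicators.
For each fixed i, the pair (π(i), π(i+1)) is a uniformly random ordered pair of distinct values from {1, …, 242}; by symmetry P[π(i) > π(i+1)] = 1/2.
By linearity: E[X] = 241 · (1/2) = (242 − 1) · (1/2) = 241/2 ≈ 120.5000.

E[X] = 241/2 = 120.5000.


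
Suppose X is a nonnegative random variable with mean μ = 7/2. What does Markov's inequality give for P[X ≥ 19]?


μ = E[X] = 7/2, a = 19.
Markov: P[X ≥ 19] ≤ μ/a = (7/2)/19 = 7/38.
Numerically: ≈ 0.184211.
(Since a = 19 > μ = 3.500000, the bound 7/38 is < 1 and informative.)

P[X ≥ 19] ≤ 7/38 ≈ 0.184211.


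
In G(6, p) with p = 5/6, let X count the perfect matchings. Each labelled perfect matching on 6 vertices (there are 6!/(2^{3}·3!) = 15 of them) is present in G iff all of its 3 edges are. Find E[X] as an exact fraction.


K_6 has 6!/(2^{3}·3!) = 15 labelled perfect matchings.
For each such perfect matching H, let X_H = 1 if all 3 edges of H are present in G. Then P[X_H = 1] = p^{3} = (5/6)^{3} = 125/216.
By linearity: E[X] = Σ_H E[X_H] = 15 · p^{3} = 15 · 125/216 = 625/72.
Numerically: E[X] ≈ 8.68056.

E[X] = 15 · (5/6)^{3} = 625/72 ≈ 8.68056.


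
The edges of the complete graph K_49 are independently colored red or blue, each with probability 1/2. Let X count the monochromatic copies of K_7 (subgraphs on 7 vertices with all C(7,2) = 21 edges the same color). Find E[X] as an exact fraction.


Let X = Σ_S X_S over the C(49, 7) = 85900584 subsets S of size 7, where X_S = 1 if the K_7 on S is monochromatic.
For a fixed S, the K_7 on S has C(7, 2) = 21 edges. P[all 21 edges red] = (1/2)^21, and likewise for blue, so P[monochromatic] = 2·(1/2)^21 = 2^{1 − 21} = 1/1048576.
By linearity: E[X] = C(49, 7) · 2^{1 − 21} = 85900584 · 1/1048576 = 10737573/131072.
Numerically: E[X] ≈ 81.921181.

E[X] = C(49,7)·2^(1−C(7,2)) = 10737573/131072 ≈ 81.921181.


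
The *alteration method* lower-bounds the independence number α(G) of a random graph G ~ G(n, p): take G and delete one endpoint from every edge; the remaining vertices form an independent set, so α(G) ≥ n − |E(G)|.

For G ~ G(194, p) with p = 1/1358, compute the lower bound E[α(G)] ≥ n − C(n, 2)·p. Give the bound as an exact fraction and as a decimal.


E[|E(G)|] = C(194, 2)·p = 18721 · (1/1358) = 193/14.
E[α(G)] ≥ n − E[|E(G)|] = 194 − 193/14 = 2523/14.
Numerically: ≈ 180.2143.
(This is only a lower bound; the true E[α(G)] may be larger.)

E[α(G)] ≥ 2523/14 ≈ 180.2143.


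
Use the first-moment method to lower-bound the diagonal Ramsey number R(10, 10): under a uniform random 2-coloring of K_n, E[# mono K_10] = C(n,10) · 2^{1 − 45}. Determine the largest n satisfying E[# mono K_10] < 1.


We need C(n, 10) · 2^{1 − 45} < 1, i.e. C(n, 10) < 2^{45 − 1} = 17592186044416.
Check values of n near the boundary:
  n = 94: C(94, 10) = 9041256841903; 9041256841903 < 17592186044416? YES
  n = 95: C(95, 10) = 10104934117421; 10104934117421 < 17592186044416? YES
  n = 96: C(96, 10) = 11279926456656; 11279926456656 < 17592186044416? YES
  n = 97: C(97, 10) = 12576469727536; 12576469727536 < 17592186044416? YES
  n = 98: C(98, 10) = 14005614014756; 14005614014756 < 17592186044416? YES
  n = 99: C(99, 10) = 15579278510796; 15579278510796 < 17592186044416? YES
  n = 100: C(100, 10) = 17310309456440; 17310309456440 < 17592186044416? YES
  n = 101: C(101, 10) = 19212541264840; 19212541264840 < 17592186044416? NO
  n = 102: C(102, 10) = 21300860967540; 21300860967540 < 17592186044416? NO
The largest n with C(n, 10) < 17592186044416 is n = 100 (where E[X] = 2163788682055/2199023255552 ≈ 0.984). Hence R(10, 10) > 100, i.e. R(10, 10) ≥ 101.

Largest n = 100; hence R(10, 10) > 100.


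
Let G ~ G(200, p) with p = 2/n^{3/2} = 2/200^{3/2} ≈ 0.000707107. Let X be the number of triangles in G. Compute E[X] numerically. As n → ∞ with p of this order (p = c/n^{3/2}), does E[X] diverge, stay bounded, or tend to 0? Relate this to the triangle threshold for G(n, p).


Number of potential triangles: C(200, 3) = 1313400.
Each occurs with probability p³ ≈ (0.000707107)³ ≈ 3.53553391e-10.
By linearity: E[X] = C(200, 3)·p³ ≈ 1313400 · 3.53553391e-10 ≈ 0.000464.
Since α = 3/2 > 1, p = c/n^{3/2} = o(1/n) is below the triangle threshold p ~ 1/n. Asymptotically E[X] ~ (c³/6)·n^{3(1−α)} = (2³/6)·n^{-1.5} → 0, so by Markov's inequality G has no triangles w.h.p.

E[X] ≈ 0.000464; in regime p = Θ(1/n^{3/2}) E[X] tends to 0 (below the triangle threshold p ~ 1/n).


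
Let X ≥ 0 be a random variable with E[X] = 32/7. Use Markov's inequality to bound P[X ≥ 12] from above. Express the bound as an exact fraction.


μ = E[X] = 32/7, a = 12.
Markov: P[X ≥ 12] ≤ μ/a = (32/7)/12 = 8/21.
Numerically: ≈ 0.3810.
(Since a = 12 > μ = 4.5714, the bound 8/21 is < 1 and informative.)

P[X ≥ 12] ≤ 8/21 ≈ 0.3810.


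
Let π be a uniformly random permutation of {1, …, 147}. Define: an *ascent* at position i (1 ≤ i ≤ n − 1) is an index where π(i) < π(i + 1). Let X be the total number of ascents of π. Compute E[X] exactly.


Write X = Σ X_I over i = 1, …, 146, with X_I the indicator of one ascent.
There are 146 indicators.
For each fixed i, the pair (π(i), π(i+1)) is a uniformly random ordered pair of distinct values from {1, …, 147}; by symmetry P[π(i) < π(i+1)] = 1/2.
By linearity: E[X] = 146 · (1/2) = (147 − 1) · (1/2) = 73 ≈ 73.00000.

E[X] = 73 = 73.00000.


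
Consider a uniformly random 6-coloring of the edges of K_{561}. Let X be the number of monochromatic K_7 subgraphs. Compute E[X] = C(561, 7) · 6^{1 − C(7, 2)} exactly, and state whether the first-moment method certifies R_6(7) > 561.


E[X] = C(561, 7) · 6^{1 − 21} = 3341868282890280 · 6^{−20} = 3341868282890280/3656158440062976.
As a reduced fraction: E[X] = 46414837262365/50779978334208 ≈ 0.914.
Is E[X] < 1? YES.
Since E[X] < 1, there exists a 6-coloring of K_{561} with no monochromatic K_7; hence R_6(7) > 561.

E[X] = 46414837262365/50779978334208 ≈ 0.914; E[X] < 1, so R_6(7) > 561.


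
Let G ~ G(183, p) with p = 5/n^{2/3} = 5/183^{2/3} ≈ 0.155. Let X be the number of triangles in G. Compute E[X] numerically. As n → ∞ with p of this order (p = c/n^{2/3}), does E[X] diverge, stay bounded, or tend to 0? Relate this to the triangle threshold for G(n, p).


Number of potential triangles: C(183, 3) = 1004731.
Each occurs with probability p³ ≈ (0.155)³ ≈ 3.73257e-03.
By linearity: E[X] = C(183, 3)·p³ ≈ 1004731 · 3.73257e-03 ≈ 3750.228.
Since α = 2/3 < 1, p = c/n^{2/3} ≫ 1/n is above the triangle threshold p ~ 1/n. Asymptotically E[X] ~ (c³/6)·n^{3(1−α)} = (5³/6)·n^{1} → ∞; triangles are abundant w.h.p.

E[X] ≈ 3750.228; in regime p = Θ(1/n^{2/3}) E[X] diverges (above the triangle threshold p ~ 1/n).


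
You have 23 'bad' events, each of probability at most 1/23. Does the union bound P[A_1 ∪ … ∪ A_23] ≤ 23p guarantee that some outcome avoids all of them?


Union bound: P[∪_{i=1}^{23} A_i] ≤ Σ_i P[A_i] ≤ 23·p = 23·(1/23) = 1.
Numerically: 1 ≈ 1.000000.
Is 1 < 1? NO.
Since the bound 1 is ≥ 1, the union bound is uninformative here; it does NOT by itself certify existence.

23·p = 1 ≈ 1.000000; existence NOT certified by the union bound.


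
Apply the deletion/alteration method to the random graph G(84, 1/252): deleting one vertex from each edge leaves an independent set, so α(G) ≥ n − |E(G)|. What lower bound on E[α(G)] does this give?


E[|E(G)|] = C(84, 2)·p = 3486 · (1/252) = 83/6.
E[α(G)] ≥ n − E[|E(G)|] = 84 − 83/6 = 421/6.
Numerically: ≈ 70.16667.
(This is only a lower bound; the true E[α(G)] may be larger.)

E[α(G)] ≥ 421/6 ≈ 70.16667.


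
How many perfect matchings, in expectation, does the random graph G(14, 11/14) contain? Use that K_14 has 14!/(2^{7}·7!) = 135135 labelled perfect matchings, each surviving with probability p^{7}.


K_14 has 14!/(2^{7}·7!) = 135135 labelled perfect matchings.
For each such perfect matching H, let X_H = 1 if all 7 edges of H are present in G. Then P[X_H = 1] = p^{7} = (11/14)^{7} = 19487171/105413504.
Summing the indicators: E[X] = Σ_H E[X_H] = 135135 · p^{7} = 135135 · 19487171/105413504 = 376199836155/15059072.
Numerically: E[X] ≈ 2.5e+04.

E[X] = 135135 · (11/14)^{7} = 376199836155/15059072 ≈ 2.5e+04.


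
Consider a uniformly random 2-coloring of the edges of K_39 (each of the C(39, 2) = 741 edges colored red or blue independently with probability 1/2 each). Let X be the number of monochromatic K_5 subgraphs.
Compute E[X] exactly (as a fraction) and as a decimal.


Let X = Σ_S X_S over the C(39, 5) = 575757 subsets S of size 5, where X_S = 1 if the K_5 on S is monochromatic.
For a fixed S, the K_5 on S has C(5, 2) = 10 edges. P[all 10 edges red] = (1/2)^10, and likewise for blue, so P[monochromatic] = 2·(1/2)^10 = 2^{1 − 10} = 1/512.
By linearity: E[X] = C(39, 5) · 2^{1 − 10} = 575757 · 1/512 = 575757/512.
Numerically: E[X] ≈ 1124.52539.

E[X] = C(39,5)·2^(1−C(5,2)) = 575757/512 ≈ 1124.52539.


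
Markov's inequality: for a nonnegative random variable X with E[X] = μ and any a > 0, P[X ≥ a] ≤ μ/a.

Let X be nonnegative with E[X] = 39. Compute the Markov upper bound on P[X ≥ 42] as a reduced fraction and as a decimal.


μ = E[X] = 39, a = 42.
Markov: P[X ≥ 42] ≤ μ/a = (39)/42 = 13/14.
Numerically: ≈ 0.928571.
(Since a = 42 > μ = 39.000000, the bound 13/14 is < 1 and informative.)

P[X ≥ 42] ≤ 13/14 ≈ 0.928571.


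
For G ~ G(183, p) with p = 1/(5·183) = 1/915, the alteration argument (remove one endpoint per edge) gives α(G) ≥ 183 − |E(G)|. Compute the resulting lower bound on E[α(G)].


E[|E(G)|] = C(183, 2)·p = 16653 · (1/915) = 91/5.
E[α(G)] ≥ n − E[|E(G)|] = 183 − 91/5 = 824/5.
Numerically: ≈ 164.800.
(This is only a lower bound; the true E[α(G)] may be larger.)

E[α(G)] ≥ 824/5 ≈ 164.800.


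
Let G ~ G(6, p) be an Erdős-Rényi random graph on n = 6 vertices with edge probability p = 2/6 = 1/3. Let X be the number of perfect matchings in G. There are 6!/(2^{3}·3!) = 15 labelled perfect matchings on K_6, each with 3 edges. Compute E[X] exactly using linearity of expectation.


K_6 has 6!/(2^{3}·3!) = 15 labelled perfect matchings.
For each such perfect matching H, let X_H = 1 if all 3 edges of H are present in G. Then P[X_H = 1] = p^{3} = (1/3)^{3} = 1/27.
By linearity of expectation: E[X] = Σ_H E[X_H] = 15 · p^{3} = 15 · 1/27 = 5/9.
Numerically: E[X] ≈ 0.555556.

E[X] = 15 · (1/3)^{3} = 5/9 ≈ 0.555556.


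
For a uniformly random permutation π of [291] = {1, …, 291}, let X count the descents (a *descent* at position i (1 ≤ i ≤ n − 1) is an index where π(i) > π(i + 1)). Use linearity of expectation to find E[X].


Write X = Σ X_I over i = 1, …, 290, with X_I the indicator of one descent.
There are 290 indicators.
For each fixed i, the pair (π(i), π(i+1)) is a uniformly random ordered pair of distinct values from {1, …, 291}; by symmetry P[π(i) > π(i+1)] = 1/2.
By linearity: E[X] = 290 · (1/2) = (291 − 1) · (1/2) = 145 ≈ 145.0000.

E[X] = 145 = 145.0000.


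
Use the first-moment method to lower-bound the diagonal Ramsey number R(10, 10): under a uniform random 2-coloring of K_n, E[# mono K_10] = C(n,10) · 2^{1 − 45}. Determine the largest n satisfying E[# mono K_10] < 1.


We need C(n, 10) · 2^{1 − 45} < 1, i.e. C(n, 10) < 2^{45 − 1} = 17592186044416.
Check values of n near the boundary:
  n = 98: C(98, 10) = 14005614014756; 14005614014756 < 17592186044416? YES
  n = 99: C(99, 10) = 15579278510796; 15579278510796 < 17592186044416? YES
  n = 100: C(100, 10) = 17310309456440; 17310309456440 < 17592186044416? YES
  n = 101: C(101, 10) = 19212541264840; 19212541264840 < 17592186044416? NO
  n = 102: C(102, 10) = 21300860967540; 21300860967540 < 17592186044416? NO
The largest n with C(n, 10) < 17592186044416 is n = 100 (where E[X] = 2163788682055/2199023255552 ≈ 0.984). Hence R(10, 10) > 100, i.e. R(10, 10) ≥ 101.

Largest n = 100; hence R(10, 10) > 100.


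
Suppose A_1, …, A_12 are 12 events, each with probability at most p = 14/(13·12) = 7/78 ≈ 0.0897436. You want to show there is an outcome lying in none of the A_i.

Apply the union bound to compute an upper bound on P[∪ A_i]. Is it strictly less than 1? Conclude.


Union bound: P[∪_{i=1}^{12} A_i] ≤ Σ_i P[A_i] ≤ 12·p = 12·(7/78) = 14/13.
Numerically: 14/13 ≈ 1.0769231.
Is 14/13 < 1? NO.
Since the bound 14/13 is ≥ 1, the union bound is uninformative here; it does NOT by itself certify existence.

12·p = 14/13 ≈ 1.0769231; existence NOT certified by the union bound.


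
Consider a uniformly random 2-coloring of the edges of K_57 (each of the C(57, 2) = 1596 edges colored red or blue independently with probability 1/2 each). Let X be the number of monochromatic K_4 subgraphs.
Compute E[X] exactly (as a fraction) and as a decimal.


Let X = Σ_S X_S over the C(57, 4) = 395010 subsets S of size 4, where X_S = 1 if the K_4 on S is monochromatic.
For a fixed S, the K_4 on S has C(4, 2) = 6 edges. P[all 6 edges red] = (1/2)^6, and likewise for blue, so P[monochromatic] = 2·(1/2)^6 = 2^{1 − 6} = 1/32.
Summing: E[X] = C(57, 4) · 2^{1 − 6} = 395010 · 1/32 = 197505/16.
Numerically: E[X] ≈ 12344.062500.

E[X] = C(57,4)·2^(1−C(4,2)) = 197505/16 ≈ 12344.062500.


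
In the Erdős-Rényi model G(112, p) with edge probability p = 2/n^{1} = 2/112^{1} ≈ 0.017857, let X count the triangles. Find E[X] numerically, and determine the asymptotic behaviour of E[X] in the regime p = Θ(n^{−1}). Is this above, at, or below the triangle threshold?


Number of potential triangles: C(112, 3) = 227920.
Each occurs with probability p³ ≈ (0.017857)³ ≈ 5.6942420e-06.
By linearity: E[X] = C(112, 3)·p³ ≈ 227920 · 5.6942420e-06 ≈ 1.29783.
Here α = 1, so p = 2/n is exactly at the triangle threshold p ~ 1/n. Asymptotically E[X] → c³/6 = 2³/6 = 4/3 ≈ 1.33333, a bounded constant. In this regime the triangle count is asymptotically Poisson(c³/6).

E[X] ≈ 1.29783; in regime p = Θ(1/n^{1}) E[X] stays bounded (at the triangle threshold p ~ 1/n).


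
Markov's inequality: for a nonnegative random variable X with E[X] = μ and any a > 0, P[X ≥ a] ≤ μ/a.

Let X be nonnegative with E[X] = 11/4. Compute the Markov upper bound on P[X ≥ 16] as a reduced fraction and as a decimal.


μ = E[X] = 11/4, a = 16.
Markov: P[X ≥ 16] ≤ μ/a = (11/4)/16 = 11/64.
Numerically: ≈ 0.171875.
(Since a = 16 > μ = 2.750000, the bound 11/64 is < 1 and informative.)

P[X ≥ 16] ≤ 11/64 ≈ 0.171875.


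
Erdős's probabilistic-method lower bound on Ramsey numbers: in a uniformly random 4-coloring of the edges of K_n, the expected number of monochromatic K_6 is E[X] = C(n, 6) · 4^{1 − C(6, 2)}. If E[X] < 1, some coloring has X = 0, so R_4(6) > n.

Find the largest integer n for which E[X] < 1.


We need C(n, 6) · 4^{1 − 15} < 1, i.e. C(n, 6) < 4^{15 − 1} = 268435456.
Check values of n near the boundary:
  n = 76: C(76, 6) = 218618940; 218618940 < 268435456? YES
  n = 77: C(77, 6) = 237093780; 237093780 < 268435456? YES
  n = 78: C(78, 6) = 256851595; 256851595 < 268435456? YES
  n = 79: C(79, 6) = 277962685; 277962685 < 268435456? NO
The largest n with C(n, 6) < 268435456 is n = 78 (where E[X] = 256851595/268435456 ≈ 0.9568). Hence R_4(6) > 78, i.e. R_4(6) ≥ 79.

Largest n = 78; hence R_4(6) > 78.


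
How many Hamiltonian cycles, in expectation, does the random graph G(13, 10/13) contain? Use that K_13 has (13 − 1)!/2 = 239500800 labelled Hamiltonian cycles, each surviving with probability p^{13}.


K_13 has (13 − 1)!/2 = 239500800 labelled Hamiltonian cycles.
For each such Hamiltonian cycle H, let X_H = 1 if all 13 edges of H are present in G. Then P[X_H = 1] = p^{13} = (10/13)^{13} = 10000000000000/302875106592253.
By linearity of expectation: E[X] = Σ_H E[X_H] = 239500800 · p^{13} = 239500800 · 10000000000000/302875106592253 = 2395008000000000000000/302875106592253.
Numerically: E[X] ≈ 7.9076e+06.

E[X] = 239500800 · (10/13)^{13} = 2395008000000000000000/302875106592253 ≈ 7.9076e+06.
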